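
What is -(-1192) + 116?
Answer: 1308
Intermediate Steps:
-(-1192) + 116 = -149*(-8) + 116 = 1192 + 116 = 1308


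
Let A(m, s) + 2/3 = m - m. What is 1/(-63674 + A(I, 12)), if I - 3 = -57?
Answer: -3/191024 ≈ -1.5705e-5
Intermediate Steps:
I = -54 (I = 3 - 57 = -54)
A(m, s) = -⅔ (A(m, s) = -⅔ + (m - m) = -⅔ + 0 = -⅔)
1/(-63674 + A(I, 12)) = 1/(-63674 - ⅔) = 1/(-191024/3) = -3/191024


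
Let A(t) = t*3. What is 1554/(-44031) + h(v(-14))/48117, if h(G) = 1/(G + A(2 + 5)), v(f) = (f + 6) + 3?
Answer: -398779019/11299411344 ≈ -0.035292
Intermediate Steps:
v(f) = 9 + f (v(f) = (6 + f) + 3 = 9 + f)
A(t) = 3*t
h(G) = 1/(21 + G) (h(G) = 1/(G + 3*(2 + 5)) = 1/(G + 3*7) = 1/(G + 21) = 1/(21 + G))
1554/(-44031) + h(v(-14))/48117 = 1554/(-44031) + 1/((21 + (9 - 14))*48117) = 1554*(-1/44031) + (1/48117)/(21 - 5) = -518/14677 + (1/48117)/16 = -518/14677 + (1/16)*(1/48117) = -518/14677 + 1/769872 = -398779019/11299411344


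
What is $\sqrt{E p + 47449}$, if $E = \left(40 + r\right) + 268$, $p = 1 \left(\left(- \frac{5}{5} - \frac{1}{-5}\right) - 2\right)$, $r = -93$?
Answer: $\sqrt{46847} \approx 216.44$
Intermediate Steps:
$p = - \frac{14}{5}$ ($p = 1 \left(\left(\left(-5\right) \frac{1}{5} - - \frac{1}{5}\right) - 2\right) = 1 \left(\left(-1 + \frac{1}{5}\right) - 2\right) = 1 \left(- \frac{4}{5} - 2\right) = 1 \left(- \frac{14}{5}\right) = - \frac{14}{5} \approx -2.8$)
$E = 215$ ($E = \left(40 - 93\right) + 268 = -53 + 268 = 215$)
$\sqrt{E p + 47449} = \sqrt{215 \left(- \frac{14}{5}\right) + 47449} = \sqrt{-602 + 47449} = \sqrt{46847}$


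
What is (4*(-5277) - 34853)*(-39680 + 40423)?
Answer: -41579023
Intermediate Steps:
(4*(-5277) - 34853)*(-39680 + 40423) = (-21108 - 34853)*743 = -55961*743 = -41579023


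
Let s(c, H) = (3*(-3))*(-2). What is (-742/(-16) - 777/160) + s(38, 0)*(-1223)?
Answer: -3515597/160 ≈ -21972.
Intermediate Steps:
s(c, H) = 18 (s(c, H) = -9*(-2) = 18)
(-742/(-16) - 777/160) + s(38, 0)*(-1223) = (-742/(-16) - 777/160) + 18*(-1223) = (-742*(-1/16) - 777*1/160) - 22014 = (371/8 - 777/160) - 22014 = 6643/160 - 22014 = -3515597/160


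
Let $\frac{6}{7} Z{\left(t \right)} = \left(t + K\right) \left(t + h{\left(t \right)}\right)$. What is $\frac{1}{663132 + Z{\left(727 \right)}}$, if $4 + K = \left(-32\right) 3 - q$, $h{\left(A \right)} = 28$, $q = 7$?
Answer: $\frac{3}{3627746} \approx 8.2696 \cdot 10^{-7}$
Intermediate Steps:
$K = -107$ ($K = -4 - 103 = -107$)
$Z{\left(t \right)} = \frac{7 \left(-107 + t\right) \left(28 + t\right)}{6}$ ($Z{\left(t \right)} = \frac{7 \left(t - 107\right) \left(t + 28\right)}{6} = \frac{7 \left(-107 + t\right) \left(28 + t\right)}{6}$)
$\frac{1}{663132 + Z{\left(727 \right)}} = \frac{1}{663132 - \left(\frac{141001}{2} - \frac{3699703}{6}\right)} = \frac{1}{663132 - - \frac{1638350}{3}} = \frac{1}{663132 + \frac{1638350}{3}} = \frac{1}{\frac{3627746}{3}} = \frac{3}{3627746}$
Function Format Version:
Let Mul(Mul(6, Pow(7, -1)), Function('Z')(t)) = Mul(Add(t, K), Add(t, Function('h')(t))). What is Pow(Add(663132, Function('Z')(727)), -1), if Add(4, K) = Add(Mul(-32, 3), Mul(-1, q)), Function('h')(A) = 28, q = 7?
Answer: Rational(3, 3627746) ≈ 8.2696e-7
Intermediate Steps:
K = -107 (K = Add(-4, Add(Mul(-32, 3), Mul(-1, 7))) = Add(-4, Add(-96, -7)) = Add(-4, -103) = -107)
Function('Z')(t) = Mul(Rational(7, 6), Add(-107, t), Add(28, t)) (Function('Z')(t) = Mul(Rational(7, 6), Mul(Add(t, -107), Add(t, 28))) = Mul(Rational(7, 6), Mul(Add(-107, t), Add(28, t))) = Mul(Rational(7, 6), Add(-107, t), Add(28, t)))
Pow(Add(663132, Function('Z')(727)), -1) = Pow(Add(663132, Add(Rational(-10486, 3), Mul(Rational(-553, 6), 727), Mul(Rational(7, 6), Pow(727, 2)))), -1) = Pow(Add(663132, Add(Rational(-10486, 3), Rational(-402031, 6), Mul(Rational(7, 6), 528529))), -1) = Pow(Add(663132, Add(Rational(-10486, 3), Rational(-402031, 6), Rational(3699703, 6))), -1) = Pow(Add(663132, Rational(1638350, 3)), -1) = Pow(Rational(3627746, 3), -1) = Rational(3, 3627746)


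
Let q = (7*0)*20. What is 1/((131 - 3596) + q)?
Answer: -1/3465 ≈ -0.00028860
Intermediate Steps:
q = 0 (q = 0*20 = 0)
1/((131 - 3596) + q) = 1/((131 - 3596) + 0) = 1/(-3465 + 0) = 1/(-3465) = -1/3465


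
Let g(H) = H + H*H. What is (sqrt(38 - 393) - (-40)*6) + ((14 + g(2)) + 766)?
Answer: 1026 + I*sqrt(355) ≈ 1026.0 + 18.841*I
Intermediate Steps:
g(H) = H + H**2
(sqrt(38 - 393) - (-40)*6) + ((14 + g(2)) + 766) = (sqrt(38 - 393) - (-40)*6) + ((14 + 2*(1 + 2)) + 766) = (sqrt(-355) - 1*(-240)) + ((14 + 2*3) + 766) = (I*sqrt(355) + 240) + ((14 + 6) + 766) = (240 + I*sqrt(355)) + (20 + 766) = (240 + I*sqrt(355)) + 786 = 1026 + I*sqrt(355)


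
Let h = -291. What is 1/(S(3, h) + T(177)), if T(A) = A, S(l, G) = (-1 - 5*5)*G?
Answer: 1/7743 ≈ 0.00012915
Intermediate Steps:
S(l, G) = -26*G (S(l, G) = (-1 - 25)*G = -26*G)
1/(S(3, h) + T(177)) = 1/(-26*(-291) + 177) = 1/(7566 + 177) = 1/7743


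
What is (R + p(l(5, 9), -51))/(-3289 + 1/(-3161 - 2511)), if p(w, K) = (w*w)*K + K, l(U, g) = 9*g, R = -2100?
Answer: 212234896/2072801 ≈ 102.39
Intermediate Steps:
p(w, K) = K + K*w² (p(w, K) = w²*K + K = K*w² + K = K + K*w²)
(R + p(l(5, 9), -51))/(-3289 + 1/(-3161 - 2511)) = (-2100 - 51*(1 + (9*9)²))/(-3289 + 1/(-3161 - 2511)) = (-2100 - 51*(1 + 81²))/(-3289 + 1/(-5672)) = (-2100 - 51*(1 + 6561))/(-3289 - 1/5672) = (-2100 - 51*6562)/(-18655209/5672) = (-2100 - 334662)*(-5672/18655209) = -336762*(-5672/18655209) = 212234896/2072801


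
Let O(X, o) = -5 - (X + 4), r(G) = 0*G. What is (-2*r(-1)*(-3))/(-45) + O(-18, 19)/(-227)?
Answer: -9/227 ≈ -0.039648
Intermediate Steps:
r(G) = 0
O(X, o) = -9 - X (O(X, o) = -5 - (4 + X) = -5 + (-4 - X) = -9 - X)
(-2*r(-1)*(-3))/(-45) + O(-18, 19)/(-227) = (-2*0*(-3))/(-45) + (-9 - 1*(-18))/(-227) = (0*(-3))*(-1/45) + (-9 + 18)*(-1/227) = 0*(-1/45) + 9*(-1/227) = 0 - 9/227 = -9/227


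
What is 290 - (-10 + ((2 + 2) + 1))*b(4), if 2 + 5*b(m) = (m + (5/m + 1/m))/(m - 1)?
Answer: 1739/6 ≈ 289.83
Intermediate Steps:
b(m) = -⅖ + (m + 6/m)/(5*(-1 + m)) (b(m) = -⅖ + ((m + (5/m + 1/m))/(m - 1))/5 = -⅖ + ((m + (5/m + 1/m))/(-1 + m))/5 = -⅖ + ((m + 6/m)/(-1 + m))/5 = -⅖ + (m + 6/m)/(5*(-1 + m)))
290 - (-10 + ((2 + 2) + 1))*b(4) = 290 - (-10 + ((2 + 2) + 1))*(⅕)*(6 - 1*4² + 2*4)/(4*(-1 + 4)) = 290 - (-10 + (4 + 1))*(⅕)*(¼)*(6 - 1*16 + 8)/3 = 290 - (-10 + 5)*(⅕)*(¼)*(⅓)*(6 - 16 + 8) = 290 - (-5)*(⅕)*(¼)*(⅓)*(-2) = 290 - (-5)*(-1)/30 = 290 - 1*⅙ = 290 - ⅙ = 1739/6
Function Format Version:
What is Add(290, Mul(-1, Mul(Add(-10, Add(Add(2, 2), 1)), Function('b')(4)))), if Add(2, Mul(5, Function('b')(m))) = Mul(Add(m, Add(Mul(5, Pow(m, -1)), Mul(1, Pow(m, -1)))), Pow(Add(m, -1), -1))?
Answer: Rational(1739, 6) ≈ 289.83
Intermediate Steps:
Function('b')(m) = Add(Rational(-2, 5), Mul(Rational(1, 5), Pow(Add(-1, m), -1), Add(m, Mul(6, Pow(m, -1))))) (Function('b')(m) = Add(Rational(-2, 5), Mul(Rational(1, 5), Mul(Add(m, Add(Mul(5, Pow(m, -1)), Mul(1, Pow(m, -1)))), Pow(Add(m, -1), -1)))) = Add(Rational(-2, 5), Mul(Rational(1, 5), Mul(Add(m, Add(Mul(5, Pow(m, -1)), Pow(m, -1))), Pow(Add(-1, m), -1)))) = Add(Rational(-2, 5), Mul(Rational(1, 5), Mul(Add(m, Mul(6, Pow(m, -1))), Pow(Add(-1, m), -1)))) = Add(Rational(-2, 5), Mul(Rational(1, 5), Mul(Pow(Add(-1, m), -1), Add(m, Mul(6, Pow(m, -1)))))) = Add(Rational(-2, 5), Mul(Rational(1, 5), Pow(Add(-1, m), -1), Add(m, Mul(6, Pow(m, -1))))))
Add(290, Mul(-1, Mul(Add(-10, Add(Add(2, 2), 1)), Function('b')(4)))) = Add(290, Mul(-1, Mul(Add(-10, Add(Add(2, 2), 1)), Mul(Rational(1, 5), Pow(4, -1), Pow(Add(-1, 4), -1), Add(6, Mul(-1, Pow(4, 2)), Mul(2, 4)))))) = Add(290, Mul(-1, Mul(Add(-10, Add(4, 1)), Mul(Rational(1, 5), Rational(1, 4), Pow(3, -1), Add(6, Mul(-1, 16), 8))))) = Add(290, Mul(-1, Mul(Add(-10, 5), Mul(Rational(1, 5), Rational(1, 4), Rational(1, 3), Add(6, -16, 8))))) = Add(290, Mul(-1, Mul(-5, Mul(Rational(1, 5), Rational(1, 4), Rational(1, 3), -2)))) = Add(290, Mul(-1, Mul(-5, Rational(-1, 30)))) = Add(290, Mul(-1, Rational(1, 6))) = Add(290, Rational(-1, 6)) = Rational(1739, 6)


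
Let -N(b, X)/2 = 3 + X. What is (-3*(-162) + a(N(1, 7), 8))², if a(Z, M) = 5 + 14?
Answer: 255025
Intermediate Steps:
N(b, X) = -6 - 2*X (N(b, X) = -2*(3 + X) = -6 - 2*X)
a(Z, M) = 19
(-3*(-162) + a(N(1, 7), 8))² = (-3*(-162) + 19)² = (486 + 19)² = 505² = 255025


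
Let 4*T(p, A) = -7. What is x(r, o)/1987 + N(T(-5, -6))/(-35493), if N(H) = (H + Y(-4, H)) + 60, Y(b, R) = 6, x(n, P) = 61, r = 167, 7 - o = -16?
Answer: 8149633/282098364 ≈ 0.028889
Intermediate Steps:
o = 23 (o = 7 - 1*(-16) = 7 + 16 = 23)
T(p, A) = -7/4 (T(p, A) = (¼)*(-7) = -7/4)
N(H) = 66 + H (N(H) = (H + 6) + 60 = (6 + H) + 60 = 66 + H)
x(r, o)/1987 + N(T(-5, -6))/(-35493) = 61/1987 + (66 - 7/4)/(-35493) = 61*(1/1987) + (257/4)*(-1/35493) = 61/1987 - 257/141972 = 8149633/282098364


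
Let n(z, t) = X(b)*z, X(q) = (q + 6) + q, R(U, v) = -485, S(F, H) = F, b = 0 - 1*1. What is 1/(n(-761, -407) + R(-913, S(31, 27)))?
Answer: -1/3529 ≈ -0.00028337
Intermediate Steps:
b = -1 (b = 0 - 1 = -1)
X(q) = 6 + 2*q (X(q) = (6 + q) + q = 6 + 2*q)
n(z, t) = 4*z (n(z, t) = (6 + 2*(-1))*z = (6 - 2)*z = 4*z)
1/(n(-761, -407) + R(-913, S(31, 27))) = 1/(4*(-761) - 485) = 1/(-3044 - 485) = 1/(-3529) = -1/3529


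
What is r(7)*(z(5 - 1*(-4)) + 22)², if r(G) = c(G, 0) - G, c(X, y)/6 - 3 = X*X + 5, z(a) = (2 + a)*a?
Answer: 4904735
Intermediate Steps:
z(a) = a*(2 + a)
c(X, y) = 48 + 6*X² (c(X, y) = 18 + 6*(X*X + 5) = 18 + 6*(X² + 5) = 18 + 6*(5 + X²) = 18 + (30 + 6*X²) = 48 + 6*X²)
r(G) = 48 - G + 6*G² (r(G) = (48 + 6*G²) - G = 48 - G + 6*G²)
r(7)*(z(5 - 1*(-4)) + 22)² = (48 - 1*7 + 6*7²)*((5 - 1*(-4))*(2 + (5 - 1*(-4))) + 22)² = (48 - 7 + 6*49)*((5 + 4)*(2 + (5 + 4)) + 22)² = (48 - 7 + 294)*(9*(2 + 9) + 22)² = 335*(9*11 + 22)² = 335*(99 + 22)² = 335*121² = 335*14641 = 4904735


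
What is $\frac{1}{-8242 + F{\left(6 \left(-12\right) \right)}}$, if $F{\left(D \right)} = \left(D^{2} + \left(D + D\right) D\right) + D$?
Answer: $\frac{1}{7238} \approx 0.00013816$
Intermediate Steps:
$F{\left(D \right)} = D + 3 D^{2}$ ($F{\left(D \right)} = \left(D^{2} + 2 D D\right) + D = \left(D^{2} + 2 D^{2}\right) + D = 3 D^{2} + D = D + 3 D^{2}$)
$\frac{1}{-8242 + F{\left(6 \left(-12\right) \right)}} = \frac{1}{-8242 + 6 \left(-12\right) \left(1 + 3 \cdot 6 \left(-12\right)\right)} = \frac{1}{-8242 - 72 \left(1 + 3 \left(-72\right)\right)} = \frac{1}{-8242 - 72 \left(1 - 216\right)} = \frac{1}{-8242 - -15480} = \frac{1}{-8242 + 15480} = \frac{1}{7238}$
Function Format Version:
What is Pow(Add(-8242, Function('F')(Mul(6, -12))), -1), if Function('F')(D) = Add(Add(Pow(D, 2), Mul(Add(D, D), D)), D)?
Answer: Rational(1, 7238) ≈ 0.00013816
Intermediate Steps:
Function('F')(D) = Add(D, Mul(3, Pow(D, 2))) (Function('F')(D) = Add(Add(Pow(D, 2), Mul(Mul(2, D), D)), D) = Add(Add(Pow(D, 2), Mul(2, Pow(D, 2))), D) = Add(Mul(3, Pow(D, 2)), D) = Add(D, Mul(3, Pow(D, 2))))
Pow(Add(-8242, Function('F')(Mul(6, -12))), -1) = Pow(Add(-8242, Mul(Mul(6, -12), Add(1, Mul(3, Mul(6, -12))))), -1) = Pow(Add(-8242, Mul(-72, Add(1, Mul(3, -72)))), -1) = Pow(Add(-8242, Mul(-72, Add(1, -216))), -1) = Pow(Add(-8242, Mul(-72, -215)), -1) = Pow(Add(-8242, 15480), -1) = Pow(7238, -1) = Rational(1, 7238)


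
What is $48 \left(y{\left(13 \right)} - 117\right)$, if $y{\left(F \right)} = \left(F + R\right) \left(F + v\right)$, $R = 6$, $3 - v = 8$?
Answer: $1680$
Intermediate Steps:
$v = -5$ ($v = 3 - 8 = -5$)
$y{\left(F \right)} = \left(-5 + F\right) \left(6 + F\right)$ ($y{\left(F \right)} = \left(F + 6\right) \left(F - 5\right) = \left(6 + F\right) \left(-5 + F\right) = \left(-5 + F\right) \left(6 + F\right)$)
$48 \left(y{\left(13 \right)} - 117\right) = 48 \left(\left(-30 + 13 + 13^{2}\right) - 117\right) = 48 \left(\left(-30 + 13 + 169\right) - 117\right) = 48 \left(152 - 117\right) = 48 \cdot 35 = 1680$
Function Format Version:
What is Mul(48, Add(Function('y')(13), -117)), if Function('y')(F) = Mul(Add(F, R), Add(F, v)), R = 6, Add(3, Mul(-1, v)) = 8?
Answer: 1680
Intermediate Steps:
v = -5 (v = Add(3, Mul(-1, 8)) = Add(3, -8) = -5)
Function('y')(F) = Mul(Add(-5, F), Add(6, F)) (Function('y')(F) = Mul(Add(F, 6), Add(F, -5)) = Mul(Add(6, F), Add(-5, F)) = Mul(Add(-5, F), Add(6, F)))
Mul(48, Add(Function('y')(13), -117)) = Mul(48, Add(Add(-30, 13, Pow(13, 2)), -117)) = Mul(48, Add(Add(-30, 13, 169), -117)) = Mul(48, Add(152, -117)) = Mul(48, 35) = 1680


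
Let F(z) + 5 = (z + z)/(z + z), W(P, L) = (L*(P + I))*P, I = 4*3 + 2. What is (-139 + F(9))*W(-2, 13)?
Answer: 44616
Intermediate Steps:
I = 14 (I = 12 + 2 = 14)
W(P, L) = L*P*(14 + P) (W(P, L) = (L*(P + 14))*P = (L*(14 + P))*P = L*P*(14 + P))
F(z) = -4 (F(z) = -5 + (z + z)/(z + z) = -5 + (2*z)/((2*z)) = -5 + (2*z)*(1/(2*z)) = -5 + 1 = -4)
(-139 + F(9))*W(-2, 13) = (-139 - 4)*(13*(-2)*(14 - 2)) = -1859*(-2)*12 = -143*(-312) = 44616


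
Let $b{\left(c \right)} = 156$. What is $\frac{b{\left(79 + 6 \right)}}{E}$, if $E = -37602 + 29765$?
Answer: $- \frac{156}{7837} \approx -0.019906$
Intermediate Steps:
$E = -7837$
$\frac{b{\left(79 + 6 \right)}}{E} = \frac{156}{-7837} = 156 \left(- \frac{1}{7837}\right) = - \frac{156}{7837}$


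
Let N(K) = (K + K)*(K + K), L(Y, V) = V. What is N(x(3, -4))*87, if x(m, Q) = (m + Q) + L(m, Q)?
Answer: 8700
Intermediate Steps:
x(m, Q) = m + 2*Q (x(m, Q) = (m + Q) + Q = (Q + m) + Q = m + 2*Q)
N(K) = 4*K² (N(K) = (2*K)*(2*K) = 4*K²)
N(x(3, -4))*87 = (4*(3 + 2*(-4))²)*87 = (4*(3 - 8)²)*87 = (4*(-5)²)*87 = (4*25)*87 = 100*87 = 8700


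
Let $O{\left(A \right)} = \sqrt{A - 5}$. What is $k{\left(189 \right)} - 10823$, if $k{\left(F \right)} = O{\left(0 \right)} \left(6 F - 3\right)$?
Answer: $-10823 + 1131 i \sqrt{5} \approx -10823.0 + 2529.0 i$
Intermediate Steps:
$O{\left(A \right)} = \sqrt{-5 + A}$
$k{\left(F \right)} = i \sqrt{5} \left(-3 + 6 F\right)$ ($k{\left(F \right)} = \sqrt{-5 + 0} \left(6 F - 3\right) = \sqrt{-5} \left(-3 + 6 F\right) = i \sqrt{5} \left(-3 + 6 F\right)$)
$k{\left(189 \right)} - 10823 = i \sqrt{5} \left(-3 + 6 \cdot 189\right) - 10823 = i \sqrt{5} \left(-3 + 1134\right) - 10823 = i \sqrt{5} \cdot 1131 - 10823 = 1131 i \sqrt{5} - 10823 = -10823 + 1131 i \sqrt{5}$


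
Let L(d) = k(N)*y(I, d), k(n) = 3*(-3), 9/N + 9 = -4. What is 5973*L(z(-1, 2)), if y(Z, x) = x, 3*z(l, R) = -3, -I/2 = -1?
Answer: 53757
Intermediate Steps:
N = -9/13 (N = 9/(-9 - 4) = 9/(-13) = 9*(-1/13) = -9/13 ≈ -0.69231)
I = 2 (I = -2*(-1) = 2)
z(l, R) = -1 (z(l, R) = (1/3)*(-3) = -1)
k(n) = -9
L(d) = -9*d
5973*L(z(-1, 2)) = 5973*(-9*(-1)) = 5973*9 = 53757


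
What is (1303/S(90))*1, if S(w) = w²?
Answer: 1303/8100 ≈ 0.16086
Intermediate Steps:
(1303/S(90))*1 = (1303/(90²))*1 = (1303/8100)*1 = 1303/8100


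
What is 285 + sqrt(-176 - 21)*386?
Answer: 285 + 386*I*sqrt(197) ≈ 285.0 + 5417.8*I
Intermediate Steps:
285 + sqrt(-176 - 21)*386 = 285 + sqrt(-197)*386 = 285 + (I*sqrt(197))*386 = 285 + 386*I*sqrt(197)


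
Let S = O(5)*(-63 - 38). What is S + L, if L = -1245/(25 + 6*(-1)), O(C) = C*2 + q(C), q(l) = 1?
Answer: -22354/19 ≈ -1176.5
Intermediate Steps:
O(C) = 1 + 2*C (O(C) = C*2 + 1 = 2*C + 1 = 1 + 2*C)
S = -1111 (S = (1 + 2*5)*(-63 - 38) = (1 + 10)*(-101) = 11*(-101) = -1111)
L = -1245/19 (L = -1245/(25 - 6) = -1245/19 ≈ -65.526)
S + L = -1111 - 1245/19 = -22354/19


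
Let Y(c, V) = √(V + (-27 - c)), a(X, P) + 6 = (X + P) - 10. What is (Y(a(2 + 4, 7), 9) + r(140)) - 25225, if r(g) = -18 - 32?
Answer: -25275 + I*√15 ≈ -25275.0 + 3.873*I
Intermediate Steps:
r(g) = -50
a(X, P) = -16 + P + X (a(X, P) = -6 + ((X + P) - 10) = -6 + ((P + X) - 10) = -6 + (-10 + P + X) = -16 + P + X)
Y(c, V) = √(-27 + V - c)
(Y(a(2 + 4, 7), 9) + r(140)) - 25225 = (√(-27 + 9 - (-16 + 7 + (2 + 4))) - 50) - 25225 = (√(-27 + 9 - (-16 + 7 + 6)) - 50) - 25225 = (√(-27 + 9 - 1*(-3)) - 50) - 25225 = (√(-27 + 9 + 3) - 50) - 25225 = (√(-15) - 50) - 25225 = (I*√15 - 50) - 25225 = (-50 + I*√15) - 25225 = -25275 + I*√15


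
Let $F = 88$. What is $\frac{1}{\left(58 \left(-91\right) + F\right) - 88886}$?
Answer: $- \frac{1}{94076} \approx -1.063 \cdot 10^{-5}$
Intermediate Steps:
$\frac{1}{\left(58 \left(-91\right) + F\right) - 88886} = \frac{1}{\left(58 \left(-91\right) + 88\right) - 88886} = \frac{1}{\left(-5278 + 88\right) - 88886} = \frac{1}{-5190 - 88886} = \frac{1}{-94076} = - \frac{1}{94076}$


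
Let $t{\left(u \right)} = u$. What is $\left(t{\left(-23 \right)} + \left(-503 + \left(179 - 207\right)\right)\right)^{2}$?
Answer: $306916$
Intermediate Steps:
$\left(t{\left(-23 \right)} + \left(-503 + \left(179 - 207\right)\right)\right)^{2} = \left(-23 + \left(-503 + \left(179 - 207\right)\right)\right)^{2} = \left(-23 - 531\right)^{2} = \left(-554\right)^{2} = 306916$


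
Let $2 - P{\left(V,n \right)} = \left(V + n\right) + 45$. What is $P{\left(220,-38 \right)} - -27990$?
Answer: $27765$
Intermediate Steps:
$P{\left(V,n \right)} = -43 - V - n$ ($P{\left(V,n \right)} = 2 - \left(\left(V + n\right) + 45\right) = 2 - \left(45 + V + n\right) = -43 - V - n$)
$P{\left(220,-38 \right)} - -27990 = \left(-43 - 220 - -38\right) - -27990 = \left(-43 - 220 + 38\right) + 27990 = -225 + 27990 = 27765$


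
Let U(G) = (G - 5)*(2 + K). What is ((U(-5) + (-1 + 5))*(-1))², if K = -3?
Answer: 196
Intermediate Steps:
U(G) = 5 - G (U(G) = (G - 5)*(2 - 3) = (-5 + G)*(-1) = 5 - G)
((U(-5) + (-1 + 5))*(-1))² = (((5 - 1*(-5)) + (-1 + 5))*(-1))² = (((5 + 5) + 4)*(-1))² = ((10 + 4)*(-1))² = (14*(-1))² = (-14)² = 196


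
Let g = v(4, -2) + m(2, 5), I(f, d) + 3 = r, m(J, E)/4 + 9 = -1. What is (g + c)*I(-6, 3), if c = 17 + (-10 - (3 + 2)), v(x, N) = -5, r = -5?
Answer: 344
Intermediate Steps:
m(J, E) = -40 (m(J, E) = -36 + 4*(-1) = -36 - 4 = -40)
I(f, d) = -8 (I(f, d) = -3 - 5 = -8)
c = 2 (c = 17 + (-10 - 1*5) = 17 + (-10 - 5) = 17 - 15 = 2)
g = -45 (g = -5 - 40 = -45)
(g + c)*I(-6, 3) = (-45 + 2)*(-8) = -43*(-8) = 344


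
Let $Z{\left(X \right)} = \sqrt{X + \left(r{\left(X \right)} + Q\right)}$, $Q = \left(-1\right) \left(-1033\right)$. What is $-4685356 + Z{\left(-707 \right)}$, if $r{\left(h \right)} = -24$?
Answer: $-4685356 + \sqrt{302} \approx -4.6853 \cdot 10^{6}$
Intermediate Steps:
$Q = 1033$
$Z{\left(X \right)} = \sqrt{1009 + X}$ ($Z{\left(X \right)} = \sqrt{X + \left(-24 + 1033\right)} = \sqrt{X + 1009} = \sqrt{1009 + X}$)
$-4685356 + Z{\left(-707 \right)} = -4685356 + \sqrt{1009 - 707} = -4685356 + \sqrt{302}$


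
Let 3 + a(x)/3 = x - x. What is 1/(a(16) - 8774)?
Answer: -1/8783 ≈ -0.00011386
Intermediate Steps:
a(x) = -9 (a(x) = -9 + 3*(x - x) = -9 + 3*0 = -9 + 0 = -9)
1/(a(16) - 8774) = 1/(-9 - 8774) = 1/(-8783) = -1/8783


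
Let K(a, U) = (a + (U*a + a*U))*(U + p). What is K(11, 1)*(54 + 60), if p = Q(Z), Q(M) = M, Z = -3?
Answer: -7524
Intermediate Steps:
p = -3
K(a, U) = (-3 + U)*(a + 2*U*a) (K(a, U) = (a + (U*a + a*U))*(U - 3) = (a + (U*a + U*a))*(-3 + U) = (a + 2*U*a)*(-3 + U) = (-3 + U)*(a + 2*U*a))
K(11, 1)*(54 + 60) = (11*(-3 - 5*1 + 2*1²))*(54 + 60) = (11*(-3 - 5 + 2*1))*114 = (11*(-3 - 5 + 2))*114 = (11*(-6))*114 = -66*114 = -7524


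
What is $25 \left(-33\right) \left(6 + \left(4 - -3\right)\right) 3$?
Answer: $-32175$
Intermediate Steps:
$25 \left(-33\right) \left(6 + \left(4 - -3\right)\right) 3 = - 825 \left(6 + \left(4 + 3\right)\right) 3 = - 825 \left(6 + 7\right) 3 = - 825 \cdot 13 \cdot 3 = \left(-825\right) 39 = -32175$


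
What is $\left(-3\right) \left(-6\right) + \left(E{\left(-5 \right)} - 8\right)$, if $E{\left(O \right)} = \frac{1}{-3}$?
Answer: $\frac{29}{3} \approx 9.6667$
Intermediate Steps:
$E{\left(O \right)} = - \frac{1}{3}$
$\left(-3\right) \left(-6\right) + \left(E{\left(-5 \right)} - 8\right) = \left(-3\right) \left(-6\right) - \frac{25}{3} = 18 - \frac{25}{3} = \frac{29}{3}$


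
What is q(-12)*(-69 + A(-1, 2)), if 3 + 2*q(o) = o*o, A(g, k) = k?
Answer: -9447/2 ≈ -4723.5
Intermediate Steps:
q(o) = -3/2 + o²/2 (q(o) = -3/2 + (o*o)/2 = -3/2 + o²/2)
q(-12)*(-69 + A(-1, 2)) = (-3/2 + (½)*(-12)²)*(-69 + 2) = (-3/2 + (½)*144)*(-67) = (-3/2 + 72)*(-67) = (141/2)*(-67) = -9447/2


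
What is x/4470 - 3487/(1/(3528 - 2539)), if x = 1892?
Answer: -7707716159/2235 ≈ -3.4486e+6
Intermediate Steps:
x/4470 - 3487/(1/(3528 - 2539)) = 1892/4470 - 3487/(1/(3528 - 2539)) = 1892*(1/4470) - 3487/(1/989) = 946/2235 - 3487/1/989 = 946/2235 - 3487*989 = 946/2235 - 3448643 = -7707716159/2235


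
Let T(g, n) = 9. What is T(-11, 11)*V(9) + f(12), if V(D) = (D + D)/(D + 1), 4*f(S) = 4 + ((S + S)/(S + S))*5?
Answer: 369/20 ≈ 18.450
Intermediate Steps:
f(S) = 9/4 (f(S) = (4 + ((S + S)/(S + S))*5)/4 = (4 + ((2*S)/((2*S)))*5)/4 = (4 + ((2*S)*(1/(2*S)))*5)/4 = (4 + 1*5)/4 = (4 + 5)/4 = (1/4)*9 = 9/4)
V(D) = 2*D/(1 + D) (V(D) = (2*D)/(1 + D) = 2*D/(1 + D))
T(-11, 11)*V(9) + f(12) = 9*(2*9/(1 + 9)) + 9/4 = 9*(2*9/10) + 9/4 = 9*(2*9*(1/10)) + 9/4 = 9*(9/5) + 9/4 = 81/5 + 9/4 = 369/20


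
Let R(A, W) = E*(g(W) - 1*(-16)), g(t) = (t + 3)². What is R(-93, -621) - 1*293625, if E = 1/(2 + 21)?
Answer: -6371435/23 ≈ -2.7702e+5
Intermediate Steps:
g(t) = (3 + t)²
E = 1/23 ≈ 0.043478
R(A, W) = 16/23 + (3 + W)²/23 (R(A, W) = ((3 + W)² - 1*(-16))/23 = ((3 + W)² + 16)/23 = (16 + (3 + W)²)/23 = 16/23 + (3 + W)²/23)
R(-93, -621) - 1*293625 = (16/23 + (3 - 621)²/23) - 1*293625 = (16/23 + (1/23)*(-618)²) - 293625 = (16/23 + (1/23)*381924) - 293625 = (16/23 + 381924/23) - 293625 = 381940/23 - 293625 = -6371435/23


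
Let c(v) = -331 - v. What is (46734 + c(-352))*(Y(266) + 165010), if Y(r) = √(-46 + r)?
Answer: 7715042550 + 93510*√55 ≈ 7.7157e+9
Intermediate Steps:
(46734 + c(-352))*(Y(266) + 165010) = (46734 + (-331 - 1*(-352)))*(√(-46 + 266) + 165010) = (46734 + (-331 + 352))*(√220 + 165010) = (46734 + 21)*(2*√55 + 165010) = 46755*(165010 + 2*√55) = 7715042550 + 93510*√55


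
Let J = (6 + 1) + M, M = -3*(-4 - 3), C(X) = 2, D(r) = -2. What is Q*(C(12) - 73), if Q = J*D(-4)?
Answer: 3976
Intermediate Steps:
M = 21 (M = -3*(-7) = 21)
J = 28 (J = (6 + 1) + 21 = 7 + 21 = 28)
Q = -56 (Q = 28*(-2) = -56)
Q*(C(12) - 73) = -56*(2 - 73) = -56*(-71) = 3976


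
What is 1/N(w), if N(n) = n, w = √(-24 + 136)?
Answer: √7/28 ≈ 0.094491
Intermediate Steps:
w = 4*√7 (w = √112 = 4*√7 ≈ 10.583)
1/N(w) = 1/(4*√7) = √7/28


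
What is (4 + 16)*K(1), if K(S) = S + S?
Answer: 40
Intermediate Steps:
K(S) = 2*S
(4 + 16)*K(1) = (4 + 16)*(2*1) = 20*2 = 40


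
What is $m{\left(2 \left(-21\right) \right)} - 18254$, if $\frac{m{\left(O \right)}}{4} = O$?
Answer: $-18422$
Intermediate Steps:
$m{\left(O \right)} = 4 O$
$m{\left(2 \left(-21\right) \right)} - 18254 = 4 \cdot 2 \left(-21\right) - 18254 = 4 \left(-42\right) - 18254 = -168 - 18254 = -18422$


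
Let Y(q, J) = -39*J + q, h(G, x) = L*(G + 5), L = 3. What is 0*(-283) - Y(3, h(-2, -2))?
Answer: 348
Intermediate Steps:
h(G, x) = 15 + 3*G (h(G, x) = 3*(G + 5) = 3*(5 + G) = 15 + 3*G)
Y(q, J) = q - 39*J
0*(-283) - Y(3, h(-2, -2)) = 0*(-283) - (3 - 39*(15 + 3*(-2))) = 0 - (3 - 39*(15 - 6)) = 0 - (3 - 39*9) = 0 - (3 - 351) = 0 - 1*(-348) = 0 + 348 = 348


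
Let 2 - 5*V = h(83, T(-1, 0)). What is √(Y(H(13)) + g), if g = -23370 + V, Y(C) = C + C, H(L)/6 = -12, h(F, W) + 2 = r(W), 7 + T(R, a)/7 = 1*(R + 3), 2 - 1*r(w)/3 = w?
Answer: I*√588385/5 ≈ 153.41*I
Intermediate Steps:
r(w) = 6 - 3*w
T(R, a) = -28 + 7*R (T(R, a) = -49 + 7*(1*(R + 3)) = -49 + 7*(1*(3 + R)) = -49 + 7*(3 + R) = -49 + (21 + 7*R) = -28 + 7*R)
h(F, W) = 4 - 3*W (h(F, W) = -2 + (6 - 3*W) = 4 - 3*W)
H(L) = -72 (H(L) = 6*(-12) = -72)
V = -107/5 (V = ⅖ - (4 - 3*(-28 + 7*(-1)))/5 = ⅖ - (4 - 3*(-28 - 7))/5 = ⅖ - (4 - 3*(-35))/5 = ⅖ - (4 + 105)/5 = ⅖ - ⅕*109 = ⅖ - 109/5 = -107/5 ≈ -21.400)
Y(C) = 2*C
g = -116957/5 (g = -23370 - 107/5 = -116957/5 ≈ -23391.)
√(Y(H(13)) + g) = √(2*(-72) - 116957/5) = √(-144 - 116957/5) = √(-117677/5) = I*√588385/5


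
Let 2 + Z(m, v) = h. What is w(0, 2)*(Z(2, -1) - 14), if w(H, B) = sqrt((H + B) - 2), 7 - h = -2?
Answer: 0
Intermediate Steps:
h = 9 (h = 7 - 1*(-2) = 7 + 2 = 9)
Z(m, v) = 7 (Z(m, v) = -2 + 9 = 7)
w(H, B) = sqrt(-2 + B + H) (w(H, B) = sqrt((B + H) - 2) = sqrt(-2 + B + H))
w(0, 2)*(Z(2, -1) - 14) = sqrt(-2 + 2 + 0)*(7 - 14) = sqrt(0)*(-7) = 0*(-7) = 0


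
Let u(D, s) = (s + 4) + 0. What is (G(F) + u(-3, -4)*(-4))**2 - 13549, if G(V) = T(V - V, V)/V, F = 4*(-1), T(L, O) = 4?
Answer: -13548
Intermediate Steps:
u(D, s) = 4 + s (u(D, s) = (4 + s) + 0 = 4 + s)
F = -4
G(V) = 4/V
(G(F) + u(-3, -4)*(-4))**2 - 13549 = (4/(-4) + (4 - 4)*(-4))**2 - 13549 = (4*(-1/4) + 0*(-4))**2 - 13549 = (-1 + 0)**2 - 13549 = (-1)**2 - 13549 = 1 - 13549 = -13548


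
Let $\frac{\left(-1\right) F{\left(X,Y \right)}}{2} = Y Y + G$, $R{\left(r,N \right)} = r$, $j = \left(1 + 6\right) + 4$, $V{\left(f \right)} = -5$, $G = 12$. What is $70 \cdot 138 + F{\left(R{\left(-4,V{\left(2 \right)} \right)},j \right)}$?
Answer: $9394$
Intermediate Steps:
$j = 11$ ($j = 7 + 4 = 11$)
$F{\left(X,Y \right)} = -24 - 2 Y^{2}$ ($F{\left(X,Y \right)} = - 2 \left(Y Y + 12\right) = - 2 \left(Y^{2} + 12\right) = - 2 \left(12 + Y^{2}\right) = -24 - 2 Y^{2}$)
$70 \cdot 138 + F{\left(R{\left(-4,V{\left(2 \right)} \right)},j \right)} = 70 \cdot 138 - \left(24 + 2 \cdot 11^{2}\right) = 9660 - 266 = 9394$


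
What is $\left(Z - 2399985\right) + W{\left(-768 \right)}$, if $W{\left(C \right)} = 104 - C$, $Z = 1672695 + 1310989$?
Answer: $584571$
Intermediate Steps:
$Z = 2983684$
$\left(Z - 2399985\right) + W{\left(-768 \right)} = \left(2983684 - 2399985\right) + \left(104 - -768\right) = 583699 + \left(104 + 768\right) = 583699 + 872 = 584571$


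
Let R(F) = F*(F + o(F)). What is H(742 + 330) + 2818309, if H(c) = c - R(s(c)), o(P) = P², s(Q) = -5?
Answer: 2819481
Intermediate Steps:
R(F) = F*(F + F²)
H(c) = 100 + c (H(c) = c - (-5)²*(1 - 5) = c - 25*(-4) = c - 1*(-100) = c + 100 = 100 + c)
H(742 + 330) + 2818309 = (100 + (742 + 330)) + 2818309 = (100 + 1072) + 2818309 = 1172 + 2818309 = 2819481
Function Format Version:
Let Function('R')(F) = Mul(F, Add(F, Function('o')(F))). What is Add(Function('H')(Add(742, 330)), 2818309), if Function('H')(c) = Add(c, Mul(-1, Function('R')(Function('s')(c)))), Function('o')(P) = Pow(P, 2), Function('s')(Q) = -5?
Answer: 2819481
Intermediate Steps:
Function('R')(F) = Mul(F, Add(F, Pow(F, 2)))
Function('H')(c) = Add(100, c) (Function('H')(c) = Add(c, Mul(-1, Mul(Pow(-5, 2), Add(1, -5)))) = Add(c, Mul(-1, Mul(25, -4))) = Add(c, Mul(-1, -100)) = Add(c, 100) = Add(100, c))
Add(Function('H')(Add(742, 330)), 2818309) = Add(Add(100, Add(742, 330)), 2818309) = Add(Add(100, 1072), 2818309) = Add(1172, 2818309) = 2819481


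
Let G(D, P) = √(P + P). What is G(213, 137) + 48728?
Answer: 48728 + √274 ≈ 48745.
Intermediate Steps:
G(D, P) = √2*√P (G(D, P) = √(2*P) = √2*√P)
G(213, 137) + 48728 = √2*√137 + 48728 = √274 + 48728 = 48728 + √274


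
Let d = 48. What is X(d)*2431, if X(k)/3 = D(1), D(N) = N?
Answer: 7293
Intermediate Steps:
X(k) = 3 (X(k) = 3*1 = 3)
X(d)*2431 = 3*2431 = 7293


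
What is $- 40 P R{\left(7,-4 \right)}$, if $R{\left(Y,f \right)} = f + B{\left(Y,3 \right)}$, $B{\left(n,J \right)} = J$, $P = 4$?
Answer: $160$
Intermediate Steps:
$R{\left(Y,f \right)} = 3 + f$ ($R{\left(Y,f \right)} = f + 3 = 3 + f$)
$- 40 P R{\left(7,-4 \right)} = \left(-40\right) 4 \left(3 - 4\right) = \left(-160\right) \left(-1\right) = 160$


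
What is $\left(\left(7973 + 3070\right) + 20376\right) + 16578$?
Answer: $47997$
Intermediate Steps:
$\left(\left(7973 + 3070\right) + 20376\right) + 16578 = \left(11043 + 20376\right) + 16578 = 31419 + 16578 = 47997$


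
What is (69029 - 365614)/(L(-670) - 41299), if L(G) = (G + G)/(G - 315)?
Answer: 11685449/1627127 ≈ 7.1816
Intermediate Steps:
L(G) = 2*G/(-315 + G) (L(G) = (2*G)/(-315 + G) = 2*G/(-315 + G))
(69029 - 365614)/(L(-670) - 41299) = (69029 - 365614)/(2*(-670)/(-315 - 670) - 41299) = -296585/(2*(-670)/(-985) - 41299) = -296585/(2*(-670)*(-1/985) - 41299) = -296585/(268/197 - 41299) = -296585/(-8135635/197) = -296585*(-197/8135635) = 11685449/1627127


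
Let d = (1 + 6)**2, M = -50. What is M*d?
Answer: -2450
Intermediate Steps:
d = 49 (d = 7**2 = 49)
M*d = -50*49 = -2450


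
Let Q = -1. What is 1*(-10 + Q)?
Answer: -11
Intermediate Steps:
1*(-10 + Q) = 1*(-10 - 1) = 1*(-11) = -11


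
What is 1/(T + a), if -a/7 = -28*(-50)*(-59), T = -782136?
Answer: -1/203936 ≈ -4.9035e-6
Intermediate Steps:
a = 578200 (a = -7*(-28*(-50))*(-59) = -9800*(-59) = -7*(-82600) = 578200)
1/(T + a) = 1/(-782136 + 578200) = 1/(-203936) = -1/203936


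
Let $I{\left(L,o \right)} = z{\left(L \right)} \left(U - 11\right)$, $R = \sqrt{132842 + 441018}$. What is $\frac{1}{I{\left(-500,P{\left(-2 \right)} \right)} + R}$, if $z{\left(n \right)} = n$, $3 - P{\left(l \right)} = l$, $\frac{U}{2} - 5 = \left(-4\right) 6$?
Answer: $\frac{175}{4283401} - \frac{\sqrt{143465}}{299838070} \approx 3.9592 \cdot 10^{-5}$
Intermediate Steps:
$R = 2 \sqrt{143465}$ ($R = \sqrt{573860} = 2 \sqrt{143465} \approx 757.54$)
$U = -38$ ($U = 10 + 2 \left(\left(-4\right) 6\right) = 10 + 2 \left(-24\right) = 10 - 48 = -38$)
$P{\left(l \right)} = 3 - l$
$I{\left(L,o \right)} = - 49 L$ ($I{\left(L,o \right)} = L \left(-38 - 11\right) = L \left(-49\right) = - 49 L$)
$\frac{1}{I{\left(-500,P{\left(-2 \right)} \right)} + R} = \frac{1}{\left(-49\right) \left(-500\right) + 2 \sqrt{143465}} = \frac{1}{24500 + 2 \sqrt{143465}}$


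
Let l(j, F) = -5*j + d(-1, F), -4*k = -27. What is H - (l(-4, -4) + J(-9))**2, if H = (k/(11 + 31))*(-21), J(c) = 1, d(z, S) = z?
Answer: -3227/8 ≈ -403.38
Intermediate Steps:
k = 27/4 (k = -1/4*(-27) = 27/4 ≈ 6.7500)
l(j, F) = -1 - 5*j (l(j, F) = -5*j - 1 = -1 - 5*j)
H = -27/8 (H = ((27/4)/(11 + 31))*(-21) = ((27/4)/42)*(-21) = ((1/42)*(27/4))*(-21) = (9/56)*(-21) = -27/8 ≈ -3.3750)
H - (l(-4, -4) + J(-9))**2 = -27/8 - ((-1 - 5*(-4)) + 1)**2 = -27/8 - ((-1 + 20) + 1)**2 = -27/8 - (19 + 1)**2 = -27/8 - 1*20**2 = -27/8 - 1*400 = -27/8 - 400 = -3227/8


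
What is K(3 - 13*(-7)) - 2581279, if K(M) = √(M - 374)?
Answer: -2581279 + 2*I*√70 ≈ -2.5813e+6 + 16.733*I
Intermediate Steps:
K(M) = √(-374 + M)
K(3 - 13*(-7)) - 2581279 = √(-374 + (3 - 13*(-7))) - 2581279 = √(-374 + (3 + 91)) - 2581279 = √(-374 + 94) - 2581279 = √(-280) - 2581279 = 2*I*√70 - 2581279 = -2581279 + 2*I*√70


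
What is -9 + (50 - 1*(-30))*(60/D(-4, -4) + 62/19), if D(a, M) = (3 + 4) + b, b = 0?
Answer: 124723/133 ≈ 937.77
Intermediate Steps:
D(a, M) = 7 (D(a, M) = (3 + 4) + 0 = 7 + 0 = 7)
-9 + (50 - 1*(-30))*(60/D(-4, -4) + 62/19) = -9 + (50 - 1*(-30))*(60/7 + 62/19) = -9 + (50 + 30)*(60*(1/7) + 62*(1/19)) = -9 + 80*(60/7 + 62/19) = -9 + 80*(1574/133) = -9 + 125920/133 = 124723/133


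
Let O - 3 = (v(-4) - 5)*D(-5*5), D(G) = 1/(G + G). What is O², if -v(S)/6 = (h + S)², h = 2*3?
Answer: 32041/2500 ≈ 12.816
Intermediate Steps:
h = 6
D(G) = 1/(2*G)
v(S) = -6*(6 + S)²
O = 179/50 (O = 3 + (-6*(6 - 4)² - 5)*(1/(2*((-5*5)))) = 3 + (-6*2² - 5)*((½)/(-25)) = 3 + (-6*4 - 5)*((½)*(-1/25)) = 3 + (-24 - 5)*(-1/50) = 3 - 29*(-1/50) = 3 + 29/50 = 179/50 ≈ 3.5800)
O² = (179/50)² = 32041/2500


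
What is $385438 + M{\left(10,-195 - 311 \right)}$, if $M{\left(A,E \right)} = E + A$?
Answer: $384942$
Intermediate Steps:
$M{\left(A,E \right)} = A + E$
$385438 + M{\left(10,-195 - 311 \right)} = 385438 + \left(10 - 506\right) = 385438 - 496 = 384942$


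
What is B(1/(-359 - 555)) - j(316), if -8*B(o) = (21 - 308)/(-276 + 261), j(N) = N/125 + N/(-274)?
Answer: -1547983/411000 ≈ -3.7664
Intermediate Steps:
j(N) = 149*N/34250 (j(N) = N*(1/125) + N*(-1/274) = N/125 - N/274 = 149*N/34250)
B(o) = -287/120 (B(o) = -(21 - 308)/(8*(-276 + 261)) = -(-287)/(8*(-15)) = -(-287)*(-1)/(8*15) = -1/8*287/15 = -287/120)
B(1/(-359 - 555)) - j(316) = -287/120 - 149*316/34250 = -287/120 - 1*23542/17125 = -287/120 - 23542/17125 = -1547983/411000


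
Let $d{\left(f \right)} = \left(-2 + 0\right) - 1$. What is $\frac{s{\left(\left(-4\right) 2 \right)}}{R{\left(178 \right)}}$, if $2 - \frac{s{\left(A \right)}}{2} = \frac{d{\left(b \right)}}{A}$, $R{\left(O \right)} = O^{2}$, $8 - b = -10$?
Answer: $\frac{13}{126736} \approx 0.00010258$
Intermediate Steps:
$b = 18$ ($b = 8 - -10 = 8 + 10 = 18$)
$d{\left(f \right)} = -3$ ($d{\left(f \right)} = -2 - 1 = -3$)
$s{\left(A \right)} = 4 + \frac{6}{A}$ ($s{\left(A \right)} = 4 - 2 \left(- \frac{3}{A}\right) = 4 + \frac{6}{A}$)
$\frac{s{\left(\left(-4\right) 2 \right)}}{R{\left(178 \right)}} = \frac{4 + \frac{6}{\left(-4\right) 2}}{178^{2}} = \frac{4 + \frac{6}{-8}}{31684} = \left(4 + 6 \left(- \frac{1}{8}\right)\right) \frac{1}{31684} = \left(4 - \frac{3}{4}\right) \frac{1}{31684} = \frac{13}{4} \cdot \frac{1}{31684} = \frac{13}{126736}$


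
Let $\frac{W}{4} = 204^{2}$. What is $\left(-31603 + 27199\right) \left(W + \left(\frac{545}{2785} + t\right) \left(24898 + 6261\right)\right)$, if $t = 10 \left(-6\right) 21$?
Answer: $\frac{95883415014804}{557} \approx 1.7214 \cdot 10^{11}$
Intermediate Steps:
$t = -1260$ ($t = \left(-60\right) 21 = -1260$)
$W = 166464$ ($W = 4 \cdot 204^{2} = 4 \cdot 41616 = 166464$)
$\left(-31603 + 27199\right) \left(W + \left(\frac{545}{2785} + t\right) \left(24898 + 6261\right)\right) = \left(-31603 + 27199\right) \left(166464 + \left(\frac{545}{2785} - 1260\right) \left(24898 + 6261\right)\right) = - 4404 \left(166464 + \left(545 \cdot \frac{1}{2785} - 1260\right) 31159\right) = - 4404 \left(166464 + \left(\frac{109}{557} - 1260\right) 31159\right) = - 4404 \left(166464 - \frac{21864613049}{557}\right) = \left(-4404\right) \left(- \frac{21771892601}{557}\right) = \frac{95883415014804}{557}$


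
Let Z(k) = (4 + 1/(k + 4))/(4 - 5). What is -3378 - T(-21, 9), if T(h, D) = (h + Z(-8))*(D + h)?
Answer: -3675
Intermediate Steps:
Z(k) = -4 - 1/(4 + k) (Z(k) = (4 + 1/(4 + k))/(-1) = (4 + 1/(4 + k))*(-1) = -4 - 1/(4 + k))
T(h, D) = (-15/4 + h)*(D + h) (T(h, D) = (h + (-17 - 4*(-8))/(4 - 8))*(D + h) = (h + (-17 + 32)/(-4))*(D + h) = (h - ¼*15)*(D + h) = (h - 15/4)*(D + h) = (-15/4 + h)*(D + h))
-3378 - T(-21, 9) = -3378 - ((-21)² - 15/4*9 - 15/4*(-21) + 9*(-21)) = -3378 - (441 - 135/4 + 315/4 - 189) = -3378 - 1*297 = -3378 - 297 = -3675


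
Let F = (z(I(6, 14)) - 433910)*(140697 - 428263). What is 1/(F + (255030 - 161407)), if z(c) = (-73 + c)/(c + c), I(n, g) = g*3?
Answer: 42/5240674437959 ≈ 8.0142e-12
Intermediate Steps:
I(n, g) = 3*g
z(c) = (-73 + c)/(2*c) (z(c) = (-73 + c)/((2*c)) = (-73 + c)*(1/(2*c)) = (-73 + c)/(2*c))
F = 5240670505793/42 (F = ((-73 + 3*14)/(2*((3*14))) - 433910)*(140697 - 428263) = ((½)*(-73 + 42)/42 - 433910)*(-287566) = ((½)*(1/42)*(-31) - 433910)*(-287566) = (-31/84 - 433910)*(-287566) = -36448471/84*(-287566) = 5240670505793/42 ≈ 1.2478e+11)
1/(F + (255030 - 161407)) = 1/(5240670505793/42 + (255030 - 161407)) = 1/(5240670505793/42 + 93623) = 1/(5240674437959/42) = 42/5240674437959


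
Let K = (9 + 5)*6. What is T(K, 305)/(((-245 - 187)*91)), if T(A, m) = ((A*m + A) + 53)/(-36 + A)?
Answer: -25757/1886976 ≈ -0.013650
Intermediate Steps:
K = 84 (K = 14*6 = 84)
T(A, m) = (53 + A + A*m)/(-36 + A) (T(A, m) = ((A + A*m) + 53)/(-36 + A) = (53 + A + A*m)/(-36 + A))
T(K, 305)/(((-245 - 187)*91)) = ((53 + 84 + 84*305)/(-36 + 84))/(((-245 - 187)*91)) = ((53 + 84 + 25620)/48)/((-432*91)) = ((1/48)*25757)/(-39312) = (25757/48)*(-1/39312) = -25757/1886976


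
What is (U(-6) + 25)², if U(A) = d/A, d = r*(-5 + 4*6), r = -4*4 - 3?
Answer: 261121/36 ≈ 7253.4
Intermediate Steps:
r = -19 (r = -16 - 3 = -19)
d = -361 (d = -19*(-5 + 4*6) = -19*(-5 + 24) = -19*19 = -361)
U(A) = -361/A
(U(-6) + 25)² = (-361/(-6) + 25)² = (-361*(-⅙) + 25)² = (361/6 + 25)² = (511/6)² = 261121/36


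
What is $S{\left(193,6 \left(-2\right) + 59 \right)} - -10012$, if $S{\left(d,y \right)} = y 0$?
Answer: $10012$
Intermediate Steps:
$S{\left(d,y \right)} = 0$
$S{\left(193,6 \left(-2\right) + 59 \right)} - -10012 = 0 - -10012 = 0 + 10012 = 10012$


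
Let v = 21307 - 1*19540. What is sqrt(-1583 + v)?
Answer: 2*sqrt(46) ≈ 13.565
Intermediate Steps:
v = 1767 (v = 21307 - 19540 = 1767)
sqrt(-1583 + v) = sqrt(-1583 + 1767) = sqrt(184) = 2*sqrt(46)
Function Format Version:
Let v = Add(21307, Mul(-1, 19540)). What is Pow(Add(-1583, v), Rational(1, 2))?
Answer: Mul(2, Pow(46, Rational(1, 2))) ≈ 13.565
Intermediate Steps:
v = 1767 (v = Add(21307, -19540) = 1767)
Pow(Add(-1583, v), Rational(1, 2)) = Pow(Add(-1583, 1767), Rational(1, 2)) = Pow(184, Rational(1, 2)) = Mul(2, Pow(46, Rational(1, 2)))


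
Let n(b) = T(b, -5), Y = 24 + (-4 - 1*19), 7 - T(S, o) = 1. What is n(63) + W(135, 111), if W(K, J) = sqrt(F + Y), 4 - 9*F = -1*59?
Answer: 6 + 2*sqrt(2) ≈ 8.8284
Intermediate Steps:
F = 7 (F = 4/9 - (-1)*59/9 = 4/9 - 1/9*(-59) = 4/9 + 59/9 = 7)
T(S, o) = 6 (T(S, o) = 7 - 1*1 = 7 - 1 = 6)
Y = 1 (Y = 24 + (-4 - 19) = 24 - 23 = 1)
n(b) = 6
W(K, J) = 2*sqrt(2) (W(K, J) = sqrt(7 + 1) = sqrt(8) = 2*sqrt(2))
n(63) + W(135, 111) = 6 + 2*sqrt(2)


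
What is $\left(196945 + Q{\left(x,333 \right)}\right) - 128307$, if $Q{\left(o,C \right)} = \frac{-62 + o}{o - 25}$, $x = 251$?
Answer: $\frac{15512377}{226} \approx 68639.0$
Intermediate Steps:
$Q{\left(o,C \right)} = \frac{-62 + o}{-25 + o}$
$\left(196945 + Q{\left(x,333 \right)}\right) - 128307 = \left(196945 + \frac{-62 + 251}{-25 + 251}\right) - 128307 = \left(196945 + \frac{1}{226} \cdot 189\right) - 128307 = \left(196945 + \frac{189}{226}\right) - 128307 = \frac{44509759}{226} - 128307 = \frac{15512377}{226}$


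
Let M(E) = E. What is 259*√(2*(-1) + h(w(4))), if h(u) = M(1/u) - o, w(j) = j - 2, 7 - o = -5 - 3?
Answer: 259*I*√66/2 ≈ 1052.1*I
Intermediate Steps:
o = 15 (o = 7 - (-5 - 3) = 7 - 1*(-8) = 7 + 8 = 15)
w(j) = -2 + j
h(u) = -15 + 1/u (h(u) = 1/u - 1*15 = 1/u - 15 = -15 + 1/u)
259*√(2*(-1) + h(w(4))) = 259*√(2*(-1) + (-15 + 1/(-2 + 4))) = 259*√(-2 + (-15 + 1/2)) = 259*√(-2 + (-15 + ½)) = 259*√(-2 - 29/2) = 259*√(-33/2) = 259*(I*√66/2) = 259*I*√66/2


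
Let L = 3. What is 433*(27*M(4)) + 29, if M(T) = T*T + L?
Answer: 222158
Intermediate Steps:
M(T) = 3 + T² (M(T) = T*T + 3 = T² + 3 = 3 + T²)
433*(27*M(4)) + 29 = 433*(27*(3 + 4²)) + 29 = 433*(27*(3 + 16)) + 29 = 433*(27*19) + 29 = 433*513 + 29 = 222129 + 29 = 222158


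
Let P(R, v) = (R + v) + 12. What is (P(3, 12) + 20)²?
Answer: 2209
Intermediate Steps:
P(R, v) = 12 + R + v
(P(3, 12) + 20)² = ((12 + 3 + 12) + 20)² = (27 + 20)² = 47² = 2209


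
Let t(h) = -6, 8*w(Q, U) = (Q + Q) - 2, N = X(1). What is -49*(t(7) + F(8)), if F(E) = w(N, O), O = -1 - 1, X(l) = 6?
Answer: 931/4 ≈ 232.75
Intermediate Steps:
N = 6
O = -2
w(Q, U) = -¼ + Q/4 (w(Q, U) = ((Q + Q) - 2)/8 = (2*Q - 2)/8 = (-2 + 2*Q)/8 = -¼ + Q/4)
F(E) = 5/4 (F(E) = -¼ + (¼)*6 = -¼ + 3/2 = 5/4)
-49*(t(7) + F(8)) = -49*(-6 + 5/4) = -49*(-19/4) = 931/4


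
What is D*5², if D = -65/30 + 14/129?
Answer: -4425/86 ≈ -51.453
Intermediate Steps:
D = -177/86 (D = -65*1/30 + 14*(1/129) = -13/6 + 14/129 = -177/86 ≈ -2.0581)
D*5² = -177/86*5² = -177/86*25 = -4425/86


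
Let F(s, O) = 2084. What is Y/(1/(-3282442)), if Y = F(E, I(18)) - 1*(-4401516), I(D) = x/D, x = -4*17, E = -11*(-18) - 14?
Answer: -14454561591200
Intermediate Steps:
E = 184 (E = 198 - 14 = 184)
x = -68
I(D) = -68/D
Y = 4403600 (Y = 2084 - 1*(-4401516) = 2084 + 4401516 = 4403600)
Y/(1/(-3282442)) = 4403600/(1/(-3282442)) = 4403600/(-1/3282442) = 4403600*(-3282442) = -14454561591200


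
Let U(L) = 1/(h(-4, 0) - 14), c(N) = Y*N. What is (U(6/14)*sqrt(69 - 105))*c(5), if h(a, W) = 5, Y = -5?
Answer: 50*I/3 ≈ 16.667*I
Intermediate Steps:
c(N) = -5*N
U(L) = -1/9 (U(L) = 1/(5 - 14) = 1/(-9) = -1/9)
(U(6/14)*sqrt(69 - 105))*c(5) = (-sqrt(69 - 105)/9)*(-5*5) = -2*I/3*(-25) = 50*I/3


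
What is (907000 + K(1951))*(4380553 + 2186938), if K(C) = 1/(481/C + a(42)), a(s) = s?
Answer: 490970278611725941/82423 ≈ 5.9567e+12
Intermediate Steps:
K(C) = 1/(42 + 481/C) (K(C) = 1/(481/C + 42) = 1/(42 + 481/C))
(907000 + K(1951))*(4380553 + 2186938) = (907000 + 1951/(481 + 42*1951))*(4380553 + 2186938) = (907000 + 1951/(481 + 81942))*6567491 = (907000 + 1951/82423)*6567491 = (74757662951/82423)*6567491 = 490970278611725941/82423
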